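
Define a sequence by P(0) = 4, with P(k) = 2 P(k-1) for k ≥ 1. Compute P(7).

512

P(1) = 2*4 = 8
P(2) = 2*8 = 16
P(3) = 2*16 = 32
P(4) = 2*32 = 64
P(5) = 2*64 = 128
P(6) = 2*128 = 256
P(7) = 2*256 = 512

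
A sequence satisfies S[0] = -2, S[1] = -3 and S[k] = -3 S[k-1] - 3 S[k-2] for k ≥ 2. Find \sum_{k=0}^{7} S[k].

91

S[2] = -3(-3) - 3(-2) = 15
S[3] = -3(15) - 3(-3) = -36
S[4] = -3(-36) - 3(15) = 63
S[5] = -3(63) - 3(-36) = -81
S[6] = -3(-81) - 3(63) = 54
S[7] = -3(54) - 3(-81) = 81
Sum = (-2) + (-3) + 15 + (-36) + 63 + (-81) + 54 + 81 = 91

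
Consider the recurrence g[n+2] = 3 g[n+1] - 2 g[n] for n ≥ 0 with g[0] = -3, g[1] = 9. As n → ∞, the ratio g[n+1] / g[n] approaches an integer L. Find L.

2

The characteristic equation is r^2 - 3r + 2 = 0, which factors as (r - 2)(r - 1) = 0.
So the roots are 2 and 1. Since |2| > |1| and the coefficient of 2^n is non-zero, the ratio tends to 2.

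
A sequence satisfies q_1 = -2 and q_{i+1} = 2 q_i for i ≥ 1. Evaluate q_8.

q_2 = 2*(-2) = -4
q_3 = 2*(-4) = -8
q_4 = 2*(-8) = -16
q_5 = 2*(-16) = -32
q_6 = 2*(-32) = -64
q_7 = 2*(-64) = -128
q_8 = 2*(-128) = -256

-256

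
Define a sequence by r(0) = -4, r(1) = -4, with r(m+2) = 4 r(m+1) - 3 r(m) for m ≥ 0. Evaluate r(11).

-4

r(2) = 4*(-4) - 3*(-4) = -4
r(3) = 4*(-4) - 3*(-4) = -4
r(4) = 4*(-4) - 3*(-4) = -4
r(5) = 4*(-4) - 3*(-4) = -4
r(6) = 4*(-4) - 3*(-4) = -4
r(7) = 4*(-4) - 3*(-4) = -4
r(8) = 4*(-4) - 3*(-4) = -4
r(9) = 4*(-4) - 3*(-4) = -4
r(10) = 4*(-4) - 3*(-4) = -4
r(11) = 4*(-4) - 3*(-4) = -4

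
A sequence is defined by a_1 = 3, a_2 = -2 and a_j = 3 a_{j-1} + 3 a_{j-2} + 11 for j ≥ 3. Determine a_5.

a_3 = 3·(-2) + 3·3 + 11 = 14
a_4 = 3·14 + 3·(-2) + 11 = 47
a_5 = 3·47 + 3·14 + 11 = 194

194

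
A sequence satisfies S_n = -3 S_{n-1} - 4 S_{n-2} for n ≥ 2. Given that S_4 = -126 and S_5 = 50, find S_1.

2

Rearranging, S_{n-2} = (S_n + 3 S_{n-1}) / -4.
S_3 = (50 + 3*(-126)) / -4 = -328/-4 = 82
S_2 = (-126 + 3*82) / -4 = 120/-4 = -30
S_1 = (82 + 3*(-30)) / -4 = -8/-4 = 2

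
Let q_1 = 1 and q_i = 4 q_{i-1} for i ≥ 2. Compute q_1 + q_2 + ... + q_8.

21845

q_2 = 4*1 = 4
q_3 = 4*4 = 16
q_4 = 4*16 = 64
q_5 = 4*64 = 256
q_6 = 4*256 = 1024
q_7 = 4*1024 = 4096
q_8 = 4*4096 = 16384
Sum = 1 + 4 + 16 + 64 + 256 + 1024 + 4096 + 16384 = 21845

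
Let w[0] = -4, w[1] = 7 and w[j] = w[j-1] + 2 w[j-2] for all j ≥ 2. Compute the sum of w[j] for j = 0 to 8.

506

w[2] = 7 + 2(-4) = -1
w[3] = (-1) + 2(7) = 13
w[4] = 13 + 2(-1) = 11
w[5] = 11 + 2(13) = 37
w[6] = 37 + 2(11) = 59
w[7] = 59 + 2(37) = 133
w[8] = 133 + 2(59) = 251
Sum = (-4) + 7 + (-1) + 13 + 11 + 37 + 59 + 133 + 251 = 506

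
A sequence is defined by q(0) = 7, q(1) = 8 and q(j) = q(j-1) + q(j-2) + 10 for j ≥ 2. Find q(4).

78

q(2) = 8 + 7 + 10 = 25
q(3) = 25 + 8 + 10 = 43
q(4) = 43 + 25 + 10 = 78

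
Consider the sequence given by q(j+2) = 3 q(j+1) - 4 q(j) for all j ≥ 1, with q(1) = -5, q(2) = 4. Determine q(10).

q(3) = 3(4) - 4(-5) = 32
q(4) = 3(32) - 4(4) = 80
q(5) = 3(80) - 4(32) = 112
q(6) = 3(112) - 4(80) = 16
q(7) = 3(16) - 4(112) = -400
q(8) = 3(-400) - 4(16) = -1264
q(9) = 3(-1264) - 4(-400) = -2192
q(10) = 3(-2192) - 4(-1264) = -1520

-1520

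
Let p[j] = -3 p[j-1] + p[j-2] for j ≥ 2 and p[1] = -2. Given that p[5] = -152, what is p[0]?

-2

Let p[0] = w.
p[2] = 6 + w
p[3] = -20 - 3w
p[4] = 66 + 10w
p[5] = -218 - 33w
So -218 - 33w = -152, giving w = -2.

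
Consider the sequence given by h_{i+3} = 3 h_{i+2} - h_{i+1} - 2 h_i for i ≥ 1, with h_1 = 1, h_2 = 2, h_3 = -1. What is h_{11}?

h_4 = 3(-1) - 2 - 2(1) = -7
h_5 = 3(-7) - (-1) - 2(2) = -24
h_6 = 3(-24) - (-7) - 2(-1) = -63
h_7 = 3(-63) - (-24) - 2(-7) = -151
h_8 = 3(-151) - (-63) - 2(-24) = -342
h_9 = 3(-342) - (-151) - 2(-63) = -749
h_{10} = 3(-749) - (-342) - 2(-151) = -1603
h_{11} = 3(-1603) - (-749) - 2(-342) = -3376

-3376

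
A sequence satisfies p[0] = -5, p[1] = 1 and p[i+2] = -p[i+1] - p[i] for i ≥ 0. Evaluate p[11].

4

p[2] = -1 - (-5) = 4
p[3] = -4 - 1 = -5
p[4] = -(-5) - 4 = 1
p[5] = -1 - (-5) = 4
p[6] = -4 - 1 = -5
p[7] = -(-5) - 4 = 1
p[8] = -1 - (-5) = 4
p[9] = -4 - 1 = -5
p[10] = -(-5) - 4 = 1
p[11] = -1 - (-5) = 4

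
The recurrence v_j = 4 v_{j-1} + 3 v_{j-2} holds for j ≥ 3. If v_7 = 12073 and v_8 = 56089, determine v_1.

-1

Rearranging, v_{j-2} = (v_j - 4 v_{j-1}) / 3.
v_6 = (56089 - 4·12073) / 3 = 7797/3 = 2599
v_5 = (12073 - 4·2599) / 3 = 1677/3 = 559
v_4 = (2599 - 4·559) / 3 = 363/3 = 121
v_3 = (559 - 4·121) / 3 = 75/3 = 25
v_2 = (121 - 4·25) / 3 = 21/3 = 7
v_1 = (25 - 4·7) / 3 = -3/3 = -1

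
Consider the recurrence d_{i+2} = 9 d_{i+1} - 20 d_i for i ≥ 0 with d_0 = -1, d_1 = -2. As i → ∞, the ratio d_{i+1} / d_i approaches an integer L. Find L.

The characteristic equation is r^2 - 9r + 20 = 0, which factors as (r - 5)(r - 4) = 0.
So the roots are 5 and 4. Since |5| > |4| and the coefficient of 5^i is non-zero, the ratio tends to 5.

5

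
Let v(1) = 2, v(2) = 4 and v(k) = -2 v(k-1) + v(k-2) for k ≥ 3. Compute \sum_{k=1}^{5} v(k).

v(3) = -2(4) + 2 = -6
v(4) = -2(-6) + 4 = 16
v(5) = -2(16) + (-6) = -38
Sum = 2 + 4 + (-6) + 16 + (-38) = -22

-22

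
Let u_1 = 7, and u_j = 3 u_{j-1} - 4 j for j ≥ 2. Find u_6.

501

u_2 = 3(7) - 8 = 13
u_3 = 3(13) - 12 = 27
u_4 = 3(27) - 16 = 65
u_5 = 3(65) - 20 = 175
u_6 = 3(175) - 24 = 501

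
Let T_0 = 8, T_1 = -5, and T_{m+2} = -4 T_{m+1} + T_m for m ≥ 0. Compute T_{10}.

2865772

T_2 = -4*(-5) + 8 = 28
T_3 = -4*28 + (-5) = -117
T_4 = -4*(-117) + 28 = 496
T_5 = -4*496 + (-117) = -2101
T_6 = -4*(-2101) + 496 = 8900
T_7 = -4*8900 + (-2101) = -37701
T_8 = -4*(-37701) + 8900 = 159704
T_9 = -4*159704 + (-37701) = -676517
T_{10} = -4*(-676517) + 159704 = 2865772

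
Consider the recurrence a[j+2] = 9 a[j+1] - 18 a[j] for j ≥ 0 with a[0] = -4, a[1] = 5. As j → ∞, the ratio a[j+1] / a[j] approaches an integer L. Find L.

6

The characteristic equation is r^2 - 9r + 18 = 0, which factors as (r - 6)(r - 3) = 0.
So the roots are 6 and 3. Since |6| > |3| and the coefficient of 6^j is non-zero, the ratio tends to 6.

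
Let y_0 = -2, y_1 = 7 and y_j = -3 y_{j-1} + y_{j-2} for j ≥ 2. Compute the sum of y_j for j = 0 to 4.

y_2 = -3*7 + (-2) = -23
y_3 = -3*(-23) + 7 = 76
y_4 = -3*76 + (-23) = -251
Sum = (-2) + 7 + (-23) + 76 + (-251) = -193

-193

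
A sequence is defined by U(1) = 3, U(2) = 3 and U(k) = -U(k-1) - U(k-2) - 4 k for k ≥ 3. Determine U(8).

U(3) = -3 - 3 - 12 = -18
U(4) = -(-18) - 3 - 16 = -1
U(5) = -(-1) - (-18) - 20 = -1
U(6) = -(-1) - (-1) - 24 = -22
U(7) = -(-22) - (-1) - 28 = -5
U(8) = -(-5) - (-22) - 32 = -5

-5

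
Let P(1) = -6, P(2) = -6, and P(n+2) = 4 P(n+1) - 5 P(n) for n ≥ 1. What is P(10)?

-2886

P(3) = 4*(-6) - 5*(-6) = 6
P(4) = 4*6 - 5*(-6) = 54
P(5) = 4*54 - 5*6 = 186
P(6) = 4*186 - 5*54 = 474
P(7) = 4*474 - 5*186 = 966
P(8) = 4*966 - 5*474 = 1494
P(9) = 4*1494 - 5*966 = 1146
P(10) = 4*1146 - 5*1494 = -2886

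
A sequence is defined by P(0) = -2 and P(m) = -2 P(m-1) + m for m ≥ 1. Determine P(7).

287

P(1) = -2·(-2) + 1 = 5
P(2) = -2·5 + 2 = -8
P(3) = -2·(-8) + 3 = 19
P(4) = -2·19 + 4 = -34
P(5) = -2·(-34) + 5 = 73
P(6) = -2·73 + 6 = -140
P(7) = -2·(-140) + 7 = 287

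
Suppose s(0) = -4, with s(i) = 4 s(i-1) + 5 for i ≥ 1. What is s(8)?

s(1) = 4·(-4) + 5 = -11
s(2) = 4·(-11) + 5 = -39
s(3) = 4·(-39) + 5 = -151
s(4) = 4·(-151) + 5 = -599
s(5) = 4·(-599) + 5 = -2391
s(6) = 4·(-2391) + 5 = -9559
s(7) = 4·(-9559) + 5 = -38231
s(8) = 4·(-38231) + 5 = -152919

-152919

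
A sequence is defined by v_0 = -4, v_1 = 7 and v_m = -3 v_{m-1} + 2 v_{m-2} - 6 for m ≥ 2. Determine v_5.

1465

v_2 = -3·7 + 2·(-4) - 6 = -35
v_3 = -3·(-35) + 2·7 - 6 = 113
v_4 = -3·113 + 2·(-35) - 6 = -415
v_5 = -3·(-415) + 2·113 - 6 = 1465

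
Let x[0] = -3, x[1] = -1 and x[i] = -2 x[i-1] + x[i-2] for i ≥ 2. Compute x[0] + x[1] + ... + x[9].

164

x[2] = -2*(-1) + (-3) = -1
x[3] = -2*(-1) + (-1) = 1
x[4] = -2*1 + (-1) = -3
x[5] = -2*(-3) + 1 = 7
x[6] = -2*7 + (-3) = -17
x[7] = -2*(-17) + 7 = 41
x[8] = -2*41 + (-17) = -99
x[9] = -2*(-99) + 41 = 239
Sum = (-3) + (-1) + (-1) + 1 + (-3) + 7 + (-17) + 41 + (-99) + 239 = 164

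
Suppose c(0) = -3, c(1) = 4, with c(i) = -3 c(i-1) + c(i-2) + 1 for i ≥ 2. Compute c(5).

c(2) = -3(4) + (-3) + 1 = -14
c(3) = -3(-14) + 4 + 1 = 47
c(4) = -3(47) + (-14) + 1 = -154
c(5) = -3(-154) + 47 + 1 = 510

510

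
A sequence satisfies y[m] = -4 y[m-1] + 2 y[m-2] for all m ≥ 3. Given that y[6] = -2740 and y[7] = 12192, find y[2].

-5

Rearranging, y[m-2] = (y[m] + 4 y[m-1]) / 2.
y[5] = (12192 + 4·(-2740)) / 2 = 1232/2 = 616
y[4] = (-2740 + 4·616) / 2 = -276/2 = -138
y[3] = (616 + 4·(-138)) / 2 = 64/2 = 32
y[2] = (-138 + 4·32) / 2 = -10/2 = -5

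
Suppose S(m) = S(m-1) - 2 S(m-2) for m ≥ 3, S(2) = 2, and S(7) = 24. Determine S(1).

Let S(1) = v.
S(3) = 2 - 2v
S(4) = -2 - 2v
S(5) = -6 + 2v
S(6) = -2 + 6v
S(7) = 10 + 2v
So 10 + 2v = 24, giving v = 7.

7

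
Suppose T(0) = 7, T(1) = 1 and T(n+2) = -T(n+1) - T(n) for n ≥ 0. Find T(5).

-8

T(2) = -1 - 7 = -8
T(3) = -(-8) - 1 = 7
T(4) = -7 - (-8) = 1
T(5) = -1 - 7 = -8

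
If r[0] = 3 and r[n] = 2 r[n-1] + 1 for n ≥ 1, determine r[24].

67108863

The fixed point is 1/(1 - 2) = -1, so r[n] + 1 = 2(r[n-1] + 1).
Hence r[n] = 4·2^n - 1.
r[24] = 4·2^{24} - 1 = 4·16777216 - 1 = 67108863.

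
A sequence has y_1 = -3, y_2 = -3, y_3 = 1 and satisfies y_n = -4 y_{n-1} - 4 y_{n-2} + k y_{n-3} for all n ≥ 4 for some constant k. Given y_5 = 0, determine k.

4

y_4 = 8 - 3k
y_5 = -36 + 9k
So -36 + 9k = 0, giving k = 4.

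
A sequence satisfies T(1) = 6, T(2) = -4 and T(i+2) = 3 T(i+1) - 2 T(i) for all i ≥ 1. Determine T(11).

T(3) = 3*(-4) - 2*6 = -24
T(4) = 3*(-24) - 2*(-4) = -64
T(5) = 3*(-64) - 2*(-24) = -144
T(6) = 3*(-144) - 2*(-64) = -304
T(7) = 3*(-304) - 2*(-144) = -624
T(8) = 3*(-624) - 2*(-304) = -1264
T(9) = 3*(-1264) - 2*(-624) = -2544
T(10) = 3*(-2544) - 2*(-1264) = -5104
T(11) = 3*(-5104) - 2*(-2544) = -10224

-10224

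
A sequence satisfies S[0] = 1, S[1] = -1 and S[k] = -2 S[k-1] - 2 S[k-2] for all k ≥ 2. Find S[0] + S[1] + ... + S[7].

-6

S[2] = -2*(-1) - 2*1 = 0
S[3] = -2*0 - 2*(-1) = 2
S[4] = -2*2 - 2*0 = -4
S[5] = -2*(-4) - 2*2 = 4
S[6] = -2*4 - 2*(-4) = 0
S[7] = -2*0 - 2*4 = -8
Sum = 1 + (-1) + 0 + 2 + (-4) + 4 + 0 + (-8) = -6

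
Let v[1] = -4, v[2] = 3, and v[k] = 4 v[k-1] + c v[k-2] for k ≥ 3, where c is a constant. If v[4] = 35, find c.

1

v[3] = 12 - 4c
v[4] = 48 - 13c
So 48 - 13c = 35, giving c = 1.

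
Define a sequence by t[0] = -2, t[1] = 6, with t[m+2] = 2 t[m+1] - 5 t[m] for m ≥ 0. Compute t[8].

t[2] = 2(6) - 5(-2) = 22
t[3] = 2(22) - 5(6) = 14
t[4] = 2(14) - 5(22) = -82
t[5] = 2(-82) - 5(14) = -234
t[6] = 2(-234) - 5(-82) = -58
t[7] = 2(-58) - 5(-234) = 1054
t[8] = 2(1054) - 5(-58) = 2398

2398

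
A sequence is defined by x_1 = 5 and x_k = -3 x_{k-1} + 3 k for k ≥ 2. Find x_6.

-891

x_2 = -3·5 + 6 = -9
x_3 = -3·(-9) + 9 = 36
x_4 = -3·36 + 12 = -96
x_5 = -3·(-96) + 15 = 303
x_6 = -3·303 + 18 = -891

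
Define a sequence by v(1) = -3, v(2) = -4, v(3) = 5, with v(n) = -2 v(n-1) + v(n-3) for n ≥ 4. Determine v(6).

v(4) = -2(5) + (-3) = -13
v(5) = -2(-13) + (-4) = 22
v(6) = -2(22) + 5 = -39

-39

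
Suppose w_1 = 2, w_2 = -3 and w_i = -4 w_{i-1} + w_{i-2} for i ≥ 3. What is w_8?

-19003

w_3 = -4(-3) + 2 = 14
w_4 = -4(14) + (-3) = -59
w_5 = -4(-59) + 14 = 250
w_6 = -4(250) + (-59) = -1059
w_7 = -4(-1059) + 250 = 4486
w_8 = -4(4486) + (-1059) = -19003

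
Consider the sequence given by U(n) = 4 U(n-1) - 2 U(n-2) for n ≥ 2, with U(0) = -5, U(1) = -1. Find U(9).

U(2) = 4·(-1) - 2·(-5) = 6
U(3) = 4·6 - 2·(-1) = 26
U(4) = 4·26 - 2·6 = 92
U(5) = 4·92 - 2·26 = 316
U(6) = 4·316 - 2·92 = 1080
U(7) = 4·1080 - 2·316 = 3688
U(8) = 4·3688 - 2·1080 = 12592
U(9) = 4·12592 - 2·3688 = 42992

42992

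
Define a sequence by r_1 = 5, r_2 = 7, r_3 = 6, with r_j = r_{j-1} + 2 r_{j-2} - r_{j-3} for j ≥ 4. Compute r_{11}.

761

r_4 = 6 + 2·7 - 5 = 15
r_5 = 15 + 2·6 - 7 = 20
r_6 = 20 + 2·15 - 6 = 44
r_7 = 44 + 2·20 - 15 = 69
r_8 = 69 + 2·44 - 20 = 137
r_9 = 137 + 2·69 - 44 = 231
r_{10} = 231 + 2·137 - 69 = 436
r_{11} = 436 + 2·231 - 137 = 761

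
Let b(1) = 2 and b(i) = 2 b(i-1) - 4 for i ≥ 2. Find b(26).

-67108860

The fixed point is -4/(1 - 2) = 4, so b(i) - 4 = 2(b(i-1) - 4).
Hence b(i) = -2·2^{i-1} + 4.
b(26) = -2·2^{25} + 4 = -2·33554432 + 4 = -67108860.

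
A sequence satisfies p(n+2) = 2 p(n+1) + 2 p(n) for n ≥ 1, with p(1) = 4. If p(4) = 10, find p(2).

Let p(2) = z.
p(3) = 8 + 2z
p(4) = 16 + 6z
So 16 + 6z = 10, giving z = -1.

-1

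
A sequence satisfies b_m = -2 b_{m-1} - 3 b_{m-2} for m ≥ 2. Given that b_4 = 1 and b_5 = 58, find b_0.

-3

Rearranging, b_{m-2} = (b_m + 2 b_{m-1}) / -3.
b_3 = (58 + 2*1) / -3 = 60/-3 = -20
b_2 = (1 + 2*(-20)) / -3 = -39/-3 = 13
b_1 = (-20 + 2*13) / -3 = 6/-3 = -2
b_0 = (13 + 2*(-2)) / -3 = 9/-3 = -3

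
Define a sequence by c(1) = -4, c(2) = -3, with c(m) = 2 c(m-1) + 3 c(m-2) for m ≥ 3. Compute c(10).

c(3) = 2*(-3) + 3*(-4) = -18
c(4) = 2*(-18) + 3*(-3) = -45
c(5) = 2*(-45) + 3*(-18) = -144
c(6) = 2*(-144) + 3*(-45) = -423
c(7) = 2*(-423) + 3*(-144) = -1278
c(8) = 2*(-1278) + 3*(-423) = -3825
c(9) = 2*(-3825) + 3*(-1278) = -11484
c(10) = 2*(-11484) + 3*(-3825) = -34443

-34443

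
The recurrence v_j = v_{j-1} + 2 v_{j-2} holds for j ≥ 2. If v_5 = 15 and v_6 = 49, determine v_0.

Rearranging, v_{j-2} = (v_j - v_{j-1}) / 2.
v_4 = (49 - 15) / 2 = 34/2 = 17
v_3 = (15 - 17) / 2 = -2/2 = -1
v_2 = (17 - (-1)) / 2 = 18/2 = 9
v_1 = (-1 - 9) / 2 = -10/2 = -5
v_0 = (9 - (-5)) / 2 = 14/2 = 7

7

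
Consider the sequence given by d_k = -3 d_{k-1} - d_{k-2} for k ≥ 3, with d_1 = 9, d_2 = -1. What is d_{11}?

-16491

d_3 = -3*(-1) - 9 = -6
d_4 = -3*(-6) - (-1) = 19
d_5 = -3*19 - (-6) = -51
d_6 = -3*(-51) - 19 = 134
d_7 = -3*134 - (-51) = -351
d_8 = -3*(-351) - 134 = 919
d_9 = -3*919 - (-351) = -2406
d_{10} = -3*(-2406) - 919 = 6299
d_{11} = -3*6299 - (-2406) = -16491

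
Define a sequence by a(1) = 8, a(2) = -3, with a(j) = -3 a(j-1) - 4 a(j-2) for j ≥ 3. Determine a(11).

-839

a(3) = -3*(-3) - 4*8 = -23
a(4) = -3*(-23) - 4*(-3) = 81
a(5) = -3*81 - 4*(-23) = -151
a(6) = -3*(-151) - 4*81 = 129
a(7) = -3*129 - 4*(-151) = 217
a(8) = -3*217 - 4*129 = -1167
a(9) = -3*(-1167) - 4*217 = 2633
a(10) = -3*2633 - 4*(-1167) = -3231
a(11) = -3*(-3231) - 4*2633 = -839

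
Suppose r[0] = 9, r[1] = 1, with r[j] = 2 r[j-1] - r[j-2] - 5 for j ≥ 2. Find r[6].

-114

r[2] = 2·1 - 9 - 5 = -12
r[3] = 2·(-12) - 1 - 5 = -30
r[4] = 2·(-30) - (-12) - 5 = -53
r[5] = 2·(-53) - (-30) - 5 = -81
r[6] = 2·(-81) - (-53) - 5 = -114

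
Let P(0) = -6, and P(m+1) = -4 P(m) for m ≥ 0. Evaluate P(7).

P(1) = -4·(-6) = 24
P(2) = -4·24 = -96
P(3) = -4·(-96) = 384
P(4) = -4·384 = -1536
P(5) = -4·(-1536) = 6144
P(6) = -4·6144 = -24576
P(7) = -4·(-24576) = 98304

98304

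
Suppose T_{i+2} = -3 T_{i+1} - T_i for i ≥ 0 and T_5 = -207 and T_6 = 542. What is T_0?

-2

Rearranging, T_{i-2} = -(T_i + 3 T_{i-1}).
T_4 = -(542 + 3·(-207)) = 79
T_3 = -(-207 + 3·79) = -30
T_2 = -(79 + 3·(-30)) = 11
T_1 = -(-30 + 3·11) = -3
T_0 = -(11 + 3·(-3)) = -2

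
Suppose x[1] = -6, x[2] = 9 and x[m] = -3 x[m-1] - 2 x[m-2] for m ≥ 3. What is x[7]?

-195

x[3] = -3*9 - 2*(-6) = -15
x[4] = -3*(-15) - 2*9 = 27
x[5] = -3*27 - 2*(-15) = -51
x[6] = -3*(-51) - 2*27 = 99
x[7] = -3*99 - 2*(-51) = -195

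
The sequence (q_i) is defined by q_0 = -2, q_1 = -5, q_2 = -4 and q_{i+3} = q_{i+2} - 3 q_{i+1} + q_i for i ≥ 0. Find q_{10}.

-376

q_3 = (-4) - 3(-5) + (-2) = 9
q_4 = 9 - 3(-4) + (-5) = 16
q_5 = 16 - 3(9) + (-4) = -15
q_6 = (-15) - 3(16) + 9 = -54
q_7 = (-54) - 3(-15) + 16 = 7
q_8 = 7 - 3(-54) + (-15) = 154
q_9 = 154 - 3(7) + (-54) = 79
q_{10} = 79 - 3(154) + 7 = -376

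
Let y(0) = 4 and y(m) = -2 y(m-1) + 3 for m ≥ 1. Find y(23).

The fixed point is 3/(1 + 2) = 1, so y(m) - 1 = -2(y(m-1) - 1).
Hence y(m) = 3·(-2)^m + 1.
y(23) = 3·(-2)^{23} + 1 = 3·-8388608 + 1 = -25165823.

-25165823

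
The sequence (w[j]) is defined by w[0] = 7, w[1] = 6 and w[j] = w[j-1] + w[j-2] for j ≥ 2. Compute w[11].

919

w[2] = 6 + 7 = 13
w[3] = 13 + 6 = 19
w[4] = 19 + 13 = 32
w[5] = 32 + 19 = 51
w[6] = 51 + 32 = 83
w[7] = 83 + 51 = 134
w[8] = 134 + 83 = 217
w[9] = 217 + 134 = 351
w[10] = 351 + 217 = 568
w[11] = 568 + 351 = 919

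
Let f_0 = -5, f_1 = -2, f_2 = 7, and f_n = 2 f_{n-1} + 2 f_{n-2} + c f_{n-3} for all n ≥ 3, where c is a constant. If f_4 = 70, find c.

f_3 = 10 - 5c
f_4 = 34 - 12c
So 34 - 12c = 70, giving c = -3.

-3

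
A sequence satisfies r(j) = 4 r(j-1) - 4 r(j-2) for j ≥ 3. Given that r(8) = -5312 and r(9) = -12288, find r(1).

4

Rearranging, r(j-2) = (r(j) - 4 r(j-1)) / -4.
r(7) = (-12288 - 4*(-5312)) / -4 = 8960/-4 = -2240
r(6) = (-5312 - 4*(-2240)) / -4 = 3648/-4 = -912
r(5) = (-2240 - 4*(-912)) / -4 = 1408/-4 = -352
r(4) = (-912 - 4*(-352)) / -4 = 496/-4 = -124
r(3) = (-352 - 4*(-124)) / -4 = 144/-4 = -36
r(2) = (-124 - 4*(-36)) / -4 = 20/-4 = -5
r(1) = (-36 - 4*(-5)) / -4 = -16/-4 = 4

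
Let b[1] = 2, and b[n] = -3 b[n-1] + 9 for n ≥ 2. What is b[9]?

-1638

b[2] = -3*2 + 9 = 3
b[3] = -3*3 + 9 = 0
b[4] = -3*0 + 9 = 9
b[5] = -3*9 + 9 = -18
b[6] = -3*(-18) + 9 = 63
b[7] = -3*63 + 9 = -180
b[8] = -3*(-180) + 9 = 549
b[9] = -3*549 + 9 = -1638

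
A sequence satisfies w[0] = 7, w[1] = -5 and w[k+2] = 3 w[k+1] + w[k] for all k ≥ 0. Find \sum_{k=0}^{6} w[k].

w[2] = 3·(-5) + 7 = -8
w[3] = 3·(-8) + (-5) = -29
w[4] = 3·(-29) + (-8) = -95
w[5] = 3·(-95) + (-29) = -314
w[6] = 3·(-314) + (-95) = -1037
Sum = 7 + (-5) + (-8) + (-29) + (-95) + (-314) + (-1037) = -1481

-1481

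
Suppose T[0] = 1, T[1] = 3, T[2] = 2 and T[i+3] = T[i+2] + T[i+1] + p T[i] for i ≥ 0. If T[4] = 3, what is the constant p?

T[3] = 5 + p
T[4] = 7 + 4p
So 7 + 4p = 3, giving p = -1.

-1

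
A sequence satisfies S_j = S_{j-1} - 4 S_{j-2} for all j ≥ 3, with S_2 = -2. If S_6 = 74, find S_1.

3

Let S_1 = y.
S_3 = -2 - 4y
S_4 = 6 - 4y
S_5 = 14 + 12y
S_6 = -10 + 28y
So -10 + 28y = 74, giving y = 3.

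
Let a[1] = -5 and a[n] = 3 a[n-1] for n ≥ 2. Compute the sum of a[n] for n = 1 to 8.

-16400

a[2] = 3(-5) = -15
a[3] = 3(-15) = -45
a[4] = 3(-45) = -135
a[5] = 3(-135) = -405
a[6] = 3(-405) = -1215
a[7] = 3(-1215) = -3645
a[8] = 3(-3645) = -10935
Sum = (-5) + (-15) + (-45) + (-135) + (-405) + (-1215) + (-3645) + (-10935) = -16400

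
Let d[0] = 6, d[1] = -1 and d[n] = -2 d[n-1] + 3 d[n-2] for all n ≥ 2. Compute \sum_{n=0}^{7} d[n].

-2836

d[2] = -2·(-1) + 3·6 = 20
d[3] = -2·20 + 3·(-1) = -43
d[4] = -2·(-43) + 3·20 = 146
d[5] = -2·146 + 3·(-43) = -421
d[6] = -2·(-421) + 3·146 = 1280
d[7] = -2·1280 + 3·(-421) = -3823
Sum = 6 + (-1) + 20 + (-43) + 146 + (-421) + 1280 + (-3823) = -2836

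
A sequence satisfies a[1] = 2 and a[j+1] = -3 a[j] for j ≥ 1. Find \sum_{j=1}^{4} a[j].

-40

a[2] = -3(2) = -6
a[3] = -3(-6) = 18
a[4] = -3(18) = -54
Sum = 2 + (-6) + 18 + (-54) = -40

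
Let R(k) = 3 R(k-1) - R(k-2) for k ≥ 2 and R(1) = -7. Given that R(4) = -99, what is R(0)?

-6

Let R(0) = v.
R(2) = -21 - v
R(3) = -56 - 3v
R(4) = -147 - 8v
So -147 - 8v = -99, giving v = -6.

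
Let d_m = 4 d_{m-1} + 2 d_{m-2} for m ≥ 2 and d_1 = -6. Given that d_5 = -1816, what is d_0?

2

Let d_0 = x.
d_2 = -24 + 2x
d_3 = -108 + 8x
d_4 = -480 + 36x
d_5 = -2136 + 160x
So -2136 + 160x = -1816, giving x = 2.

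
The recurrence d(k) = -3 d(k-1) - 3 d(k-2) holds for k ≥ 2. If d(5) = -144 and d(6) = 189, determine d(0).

Rearranging, d(k-2) = (d(k) + 3 d(k-1)) / -3.
d(4) = (189 + 3·(-144)) / -3 = -243/-3 = 81
d(3) = (-144 + 3·81) / -3 = 99/-3 = -33
d(2) = (81 + 3·(-33)) / -3 = -18/-3 = 6
d(1) = (-33 + 3·6) / -3 = -15/-3 = 5
d(0) = (6 + 3·5) / -3 = 21/-3 = -7

-7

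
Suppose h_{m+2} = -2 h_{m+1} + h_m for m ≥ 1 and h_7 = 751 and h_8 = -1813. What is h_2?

-7

Rearranging, h_{m-2} = h_m + 2 h_{m-1}.
h_6 = -1813 + 2·751 = -311
h_5 = 751 + 2·(-311) = 129
h_4 = -311 + 2·129 = -53
h_3 = 129 + 2·(-53) = 23
h_2 = -53 + 2·23 = -7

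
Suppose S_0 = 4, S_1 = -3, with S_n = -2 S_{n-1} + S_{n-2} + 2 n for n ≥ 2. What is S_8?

2316

S_2 = -2(-3) + 4 + 4 = 14
S_3 = -2(14) + (-3) + 6 = -25
S_4 = -2(-25) + 14 + 8 = 72
S_5 = -2(72) + (-25) + 10 = -159
S_6 = -2(-159) + 72 + 12 = 402
S_7 = -2(402) + (-159) + 14 = -949
S_8 = -2(-949) + 402 + 16 = 2316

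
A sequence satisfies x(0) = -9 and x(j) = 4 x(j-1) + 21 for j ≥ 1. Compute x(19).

The fixed point is 21/(1 - 4) = -7, so x(j) + 7 = 4(x(j-1) + 7).
Hence x(j) = -2·4^j - 7.
x(19) = -2·4^{19} - 7 = -2·274877906944 - 7 = -549755813895.

-549755813895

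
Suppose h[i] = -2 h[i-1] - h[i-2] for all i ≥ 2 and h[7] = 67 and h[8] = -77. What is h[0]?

Rearranging, h[i-2] = -(h[i] + 2 h[i-1]).
h[6] = -(-77 + 2·67) = -57
h[5] = -(67 + 2·(-57)) = 47
h[4] = -(-57 + 2·47) = -37
h[3] = -(47 + 2·(-37)) = 27
h[2] = -(-37 + 2·27) = -17
h[1] = -(27 + 2·(-17)) = 7
h[0] = -(-17 + 2·7) = 3

3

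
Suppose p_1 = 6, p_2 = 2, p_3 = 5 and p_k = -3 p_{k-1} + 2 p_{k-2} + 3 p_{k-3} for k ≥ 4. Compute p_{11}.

p_4 = -3*5 + 2*2 + 3*6 = 7
p_5 = -3*7 + 2*5 + 3*2 = -5
p_6 = -3*(-5) + 2*7 + 3*5 = 44
p_7 = -3*44 + 2*(-5) + 3*7 = -121
p_8 = -3*(-121) + 2*44 + 3*(-5) = 436
p_9 = -3*436 + 2*(-121) + 3*44 = -1418
p_{10} = -3*(-1418) + 2*436 + 3*(-121) = 4763
p_{11} = -3*4763 + 2*(-1418) + 3*436 = -15817

-15817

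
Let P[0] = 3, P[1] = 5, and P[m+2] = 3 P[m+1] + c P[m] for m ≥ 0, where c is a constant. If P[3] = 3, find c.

-3

P[2] = 15 + 3c
P[3] = 45 + 14c
So 45 + 14c = 3, giving c = -3.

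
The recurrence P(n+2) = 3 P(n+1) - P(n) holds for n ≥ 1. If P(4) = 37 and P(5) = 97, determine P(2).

5

Rearranging, P(n-2) = -(P(n) - 3 P(n-1)).
P(3) = -(97 - 3*37) = 14
P(2) = -(37 - 3*14) = 5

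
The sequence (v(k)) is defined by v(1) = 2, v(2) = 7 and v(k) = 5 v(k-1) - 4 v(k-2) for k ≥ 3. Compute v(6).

1707

v(3) = 5·7 - 4·2 = 27
v(4) = 5·27 - 4·7 = 107
v(5) = 5·107 - 4·27 = 427
v(6) = 5·427 - 4·107 = 1707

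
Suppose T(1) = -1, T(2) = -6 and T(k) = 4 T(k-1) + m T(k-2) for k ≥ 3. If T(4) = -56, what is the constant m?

-4

T(3) = -24 - m
T(4) = -96 - 10m
So -96 - 10m = -56, giving m = -4.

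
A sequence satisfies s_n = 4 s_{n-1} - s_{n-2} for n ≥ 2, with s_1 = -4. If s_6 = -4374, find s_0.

6

Let s_0 = w.
s_2 = -16 - w
s_3 = -60 - 4w
s_4 = -224 - 15w
s_5 = -836 - 56w
s_6 = -3120 - 209w
So -3120 - 209w = -4374, giving w = 6.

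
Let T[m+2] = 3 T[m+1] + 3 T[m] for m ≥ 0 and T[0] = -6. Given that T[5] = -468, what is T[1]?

2

Let T[1] = w.
T[2] = -18 + 3w
T[3] = -54 + 12w
T[4] = -216 + 45w
T[5] = -810 + 171w
So -810 + 171w = -468, giving w = 2.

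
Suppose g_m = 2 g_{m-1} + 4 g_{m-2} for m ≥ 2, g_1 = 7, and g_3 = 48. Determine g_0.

-1

Let g_0 = v.
g_2 = 14 + 4v
g_3 = 56 + 8v
So 56 + 8v = 48, giving v = -1.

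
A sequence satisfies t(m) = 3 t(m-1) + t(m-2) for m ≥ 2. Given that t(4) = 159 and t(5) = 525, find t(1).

3

Rearranging, t(m-2) = t(m) - 3 t(m-1).
t(3) = 525 - 3*159 = 48
t(2) = 159 - 3*48 = 15
t(1) = 48 - 3*15 = 3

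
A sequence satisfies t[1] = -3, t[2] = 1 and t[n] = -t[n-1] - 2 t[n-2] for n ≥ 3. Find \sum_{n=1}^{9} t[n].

21

t[3] = -1 - 2·(-3) = 5
t[4] = -5 - 2·1 = -7
t[5] = -(-7) - 2·5 = -3
t[6] = -(-3) - 2·(-7) = 17
t[7] = -17 - 2·(-3) = -11
t[8] = -(-11) - 2·17 = -23
t[9] = -(-23) - 2·(-11) = 45
Sum = (-3) + 1 + 5 + (-7) + (-3) + 17 + (-11) + (-23) + 45 = 21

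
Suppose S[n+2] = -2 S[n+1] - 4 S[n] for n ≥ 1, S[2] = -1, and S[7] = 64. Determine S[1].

1

Let S[1] = x.
S[3] = 2 - 4x
S[4] = 8x
S[5] = -8
S[6] = 16 - 32x
S[7] = 64x
So 64x = 64, giving x = 1.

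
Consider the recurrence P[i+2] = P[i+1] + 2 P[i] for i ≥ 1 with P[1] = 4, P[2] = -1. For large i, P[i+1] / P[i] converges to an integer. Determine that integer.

2

The characteristic equation is r^2 - r - 2 = 0, which factors as (r - 2)(r + 1) = 0.
So the roots are 2 and -1. Since |2| > |-1| and the coefficient of 2^i is non-zero, the ratio tends to 2.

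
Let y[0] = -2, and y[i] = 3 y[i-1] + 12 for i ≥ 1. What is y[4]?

318

y[1] = 3(-2) + 12 = 6
y[2] = 3(6) + 12 = 30
y[3] = 3(30) + 12 = 102
y[4] = 3(102) + 12 = 318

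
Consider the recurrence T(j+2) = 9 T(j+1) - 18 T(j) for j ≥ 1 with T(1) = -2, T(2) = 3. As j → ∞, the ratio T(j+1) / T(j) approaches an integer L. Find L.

6

The characteristic equation is r^2 - 9r + 18 = 0, which factors as (r - 6)(r - 3) = 0.
So the roots are 6 and 3. Since |6| > |3| and the coefficient of 6^j is non-zero, the ratio tends to 6.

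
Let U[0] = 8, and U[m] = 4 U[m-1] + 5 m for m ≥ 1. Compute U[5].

10457

U[1] = 4*8 + 5 = 37
U[2] = 4*37 + 10 = 158
U[3] = 4*158 + 15 = 647
U[4] = 4*647 + 20 = 2608
U[5] = 4*2608 + 25 = 10457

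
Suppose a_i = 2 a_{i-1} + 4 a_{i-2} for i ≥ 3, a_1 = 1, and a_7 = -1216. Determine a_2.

-6

Let a_2 = v.
a_3 = 4 + 2v
a_4 = 8 + 8v
a_5 = 32 + 24v
a_6 = 96 + 80v
a_7 = 320 + 256v
So 320 + 256v = -1216, giving v = -6.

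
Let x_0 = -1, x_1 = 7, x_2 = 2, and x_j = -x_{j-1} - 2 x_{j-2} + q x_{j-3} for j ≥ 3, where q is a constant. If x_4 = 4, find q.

-1

x_3 = -16 - q
x_4 = 12 + 8q
So 12 + 8q = 4, giving q = -1.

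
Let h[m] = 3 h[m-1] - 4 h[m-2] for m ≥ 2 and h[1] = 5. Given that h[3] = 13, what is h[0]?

1

Let h[0] = y.
h[2] = 15 - 4y
h[3] = 25 - 12y
So 25 - 12y = 13, giving y = 1.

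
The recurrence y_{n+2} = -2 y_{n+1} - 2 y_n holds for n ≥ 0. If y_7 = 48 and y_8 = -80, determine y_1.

Rearranging, y_{n-2} = (y_n + 2 y_{n-1}) / -2.
y_6 = (-80 + 2·48) / -2 = 16/-2 = -8
y_5 = (48 + 2·(-8)) / -2 = 32/-2 = -16
y_4 = (-8 + 2·(-16)) / -2 = -40/-2 = 20
y_3 = (-16 + 2·20) / -2 = 24/-2 = -12
y_2 = (20 + 2·(-12)) / -2 = -4/-2 = 2
y_1 = (-12 + 2·2) / -2 = -8/-2 = 4

4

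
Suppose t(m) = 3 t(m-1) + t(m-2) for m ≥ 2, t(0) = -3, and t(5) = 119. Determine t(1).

2

Let t(1) = z.
t(2) = -3 + 3z
t(3) = -9 + 10z
t(4) = -30 + 33z
t(5) = -99 + 109z
So -99 + 109z = 119, giving z = 2.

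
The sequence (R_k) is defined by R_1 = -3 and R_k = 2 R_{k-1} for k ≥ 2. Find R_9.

-768

R_2 = 2(-3) = -6
R_3 = 2(-6) = -12
R_4 = 2(-12) = -24
R_5 = 2(-24) = -48
R_6 = 2(-48) = -96
R_7 = 2(-96) = -192
R_8 = 2(-192) = -384
R_9 = 2(-384) = -768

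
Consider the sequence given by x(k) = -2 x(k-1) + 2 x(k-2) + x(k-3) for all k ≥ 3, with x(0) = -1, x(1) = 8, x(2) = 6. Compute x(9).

x(3) = -2·6 + 2·8 + (-1) = 3
x(4) = -2·3 + 2·6 + 8 = 14
x(5) = -2·14 + 2·3 + 6 = -16
x(6) = -2·(-16) + 2·14 + 3 = 63
x(7) = -2·63 + 2·(-16) + 14 = -144
x(8) = -2·(-144) + 2·63 + (-16) = 398
x(9) = -2·398 + 2·(-144) + 63 = -1021

-1021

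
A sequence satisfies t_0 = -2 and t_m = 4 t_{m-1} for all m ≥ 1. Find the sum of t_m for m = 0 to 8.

t_1 = 4*(-2) = -8
t_2 = 4*(-8) = -32
t_3 = 4*(-32) = -128
t_4 = 4*(-128) = -512
t_5 = 4*(-512) = -2048
t_6 = 4*(-2048) = -8192
t_7 = 4*(-8192) = -32768
t_8 = 4*(-32768) = -131072
Sum = (-2) + (-8) + (-32) + (-128) + (-512) + (-2048) + (-8192) + (-32768) + (-131072) = -174762

-174762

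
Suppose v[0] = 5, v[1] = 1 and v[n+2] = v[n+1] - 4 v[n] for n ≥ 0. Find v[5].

v[2] = 1 - 4·5 = -19
v[3] = (-19) - 4·1 = -23
v[4] = (-23) - 4·(-19) = 53
v[5] = 53 - 4·(-23) = 145

145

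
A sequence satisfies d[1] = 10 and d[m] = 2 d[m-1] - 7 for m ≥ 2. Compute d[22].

The fixed point is -7/(1 - 2) = 7, so d[m] - 7 = 2(d[m-1] - 7).
Hence d[m] = 3·2^{m-1} + 7.
d[22] = 3·2^{21} + 7 = 3·2097152 + 7 = 6291463.

6291463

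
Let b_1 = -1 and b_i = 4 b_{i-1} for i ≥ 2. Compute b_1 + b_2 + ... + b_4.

b_2 = 4·(-1) = -4
b_3 = 4·(-4) = -16
b_4 = 4·(-16) = -64
Sum = (-1) + (-4) + (-16) + (-64) = -85

-85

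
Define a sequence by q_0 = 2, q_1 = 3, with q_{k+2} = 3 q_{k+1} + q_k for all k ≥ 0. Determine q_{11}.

q_2 = 3·3 + 2 = 11
q_3 = 3·11 + 3 = 36
q_4 = 3·36 + 11 = 119
q_5 = 3·119 + 36 = 393
q_6 = 3·393 + 119 = 1298
q_7 = 3·1298 + 393 = 4287
q_8 = 3·4287 + 1298 = 14159
q_9 = 3·14159 + 4287 = 46764
q_{10} = 3·46764 + 14159 = 154451
q_{11} = 3·154451 + 46764 = 510117

510117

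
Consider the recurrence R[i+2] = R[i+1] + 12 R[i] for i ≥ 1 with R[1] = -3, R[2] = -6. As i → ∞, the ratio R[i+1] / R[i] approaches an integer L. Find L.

4

The characteristic equation is r^2 - r - 12 = 0, which factors as (r - 4)(r + 3) = 0.
So the roots are 4 and -3. Since |4| > |-3| and the coefficient of 4^i is non-zero, the ratio tends to 4.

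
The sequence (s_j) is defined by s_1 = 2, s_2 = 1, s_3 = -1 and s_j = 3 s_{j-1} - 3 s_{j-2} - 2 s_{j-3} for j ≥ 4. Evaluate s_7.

-58

s_4 = 3(-1) - 3(1) - 2(2) = -10
s_5 = 3(-10) - 3(-1) - 2(1) = -29
s_6 = 3(-29) - 3(-10) - 2(-1) = -55
s_7 = 3(-55) - 3(-29) - 2(-10) = -58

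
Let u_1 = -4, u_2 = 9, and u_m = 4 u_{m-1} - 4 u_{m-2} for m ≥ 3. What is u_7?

3008

u_3 = 4·9 - 4·(-4) = 52
u_4 = 4·52 - 4·9 = 172
u_5 = 4·172 - 4·52 = 480
u_6 = 4·480 - 4·172 = 1232
u_7 = 4·1232 - 4·480 = 3008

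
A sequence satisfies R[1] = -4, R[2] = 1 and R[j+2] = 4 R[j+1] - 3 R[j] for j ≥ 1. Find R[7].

1816

R[3] = 4·1 - 3·(-4) = 16
R[4] = 4·16 - 3·1 = 61
R[5] = 4·61 - 3·16 = 196
R[6] = 4·196 - 3·61 = 601
R[7] = 4·601 - 3·196 = 1816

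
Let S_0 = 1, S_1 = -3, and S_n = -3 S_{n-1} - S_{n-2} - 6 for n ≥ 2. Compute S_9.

-2481

S_2 = -3*(-3) - 1 - 6 = 2
S_3 = -3*2 - (-3) - 6 = -9
S_4 = -3*(-9) - 2 - 6 = 19
S_5 = -3*19 - (-9) - 6 = -54
S_6 = -3*(-54) - 19 - 6 = 137
S_7 = -3*137 - (-54) - 6 = -363
S_8 = -3*(-363) - 137 - 6 = 946
S_9 = -3*946 - (-363) - 6 = -2481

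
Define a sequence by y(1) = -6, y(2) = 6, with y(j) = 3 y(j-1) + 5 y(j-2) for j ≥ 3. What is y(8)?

y(3) = 3·6 + 5·(-6) = -12
y(4) = 3·(-12) + 5·6 = -6
y(5) = 3·(-6) + 5·(-12) = -78
y(6) = 3·(-78) + 5·(-6) = -264
y(7) = 3·(-264) + 5·(-78) = -1182
y(8) = 3·(-1182) + 5·(-264) = -4866

-4866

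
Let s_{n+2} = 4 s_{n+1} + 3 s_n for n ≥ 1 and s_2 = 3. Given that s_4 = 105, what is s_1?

4

Let s_1 = z.
s_3 = 12 + 3z
s_4 = 57 + 12z
So 57 + 12z = 105, giving z = 4.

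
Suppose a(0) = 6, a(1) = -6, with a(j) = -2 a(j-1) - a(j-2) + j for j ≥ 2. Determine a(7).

-9

a(2) = -2·(-6) - 6 + 2 = 8
a(3) = -2·8 - (-6) + 3 = -7
a(4) = -2·(-7) - 8 + 4 = 10
a(5) = -2·10 - (-7) + 5 = -8
a(6) = -2·(-8) - 10 + 6 = 12
a(7) = -2·12 - (-8) + 7 = -9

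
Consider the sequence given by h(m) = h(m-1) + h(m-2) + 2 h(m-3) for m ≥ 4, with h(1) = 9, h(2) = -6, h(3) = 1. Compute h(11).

578

h(4) = 1 + (-6) + 2(9) = 13
h(5) = 13 + 1 + 2(-6) = 2
h(6) = 2 + 13 + 2(1) = 17
h(7) = 17 + 2 + 2(13) = 45
h(8) = 45 + 17 + 2(2) = 66
h(9) = 66 + 45 + 2(17) = 145
h(10) = 145 + 66 + 2(45) = 301
h(11) = 301 + 145 + 2(66) = 578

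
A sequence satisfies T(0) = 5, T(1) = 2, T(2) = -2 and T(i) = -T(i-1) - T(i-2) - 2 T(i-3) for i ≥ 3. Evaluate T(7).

-28

T(3) = -(-2) - 2 - 2*5 = -10
T(4) = -(-10) - (-2) - 2*2 = 8
T(5) = -8 - (-10) - 2*(-2) = 6
T(6) = -6 - 8 - 2*(-10) = 6
T(7) = -6 - 6 - 2*8 = -28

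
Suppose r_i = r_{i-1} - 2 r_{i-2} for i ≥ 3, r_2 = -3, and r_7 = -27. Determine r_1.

Let r_1 = z.
r_3 = -3 - 2z
r_4 = 3 - 2z
r_5 = 9 + 2z
r_6 = 3 + 6z
r_7 = -15 + 2z
So -15 + 2z = -27, giving z = -6.

-6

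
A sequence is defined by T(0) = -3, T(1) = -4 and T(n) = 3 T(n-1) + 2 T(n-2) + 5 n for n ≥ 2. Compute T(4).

-47

T(2) = 3*(-4) + 2*(-3) + 10 = -8
T(3) = 3*(-8) + 2*(-4) + 15 = -17
T(4) = 3*(-17) + 2*(-8) + 20 = -47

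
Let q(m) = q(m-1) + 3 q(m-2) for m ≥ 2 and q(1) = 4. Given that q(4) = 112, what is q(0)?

7

Let q(0) = x.
q(2) = 4 + 3x
q(3) = 16 + 3x
q(4) = 28 + 12x
So 28 + 12x = 112, giving x = 7.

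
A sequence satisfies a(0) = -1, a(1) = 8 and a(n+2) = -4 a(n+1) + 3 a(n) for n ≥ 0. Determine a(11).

35549972

a(2) = -4*8 + 3*(-1) = -35
a(3) = -4*(-35) + 3*8 = 164
a(4) = -4*164 + 3*(-35) = -761
a(5) = -4*(-761) + 3*164 = 3536
a(6) = -4*3536 + 3*(-761) = -16427
a(7) = -4*(-16427) + 3*3536 = 76316
a(8) = -4*76316 + 3*(-16427) = -354545
a(9) = -4*(-354545) + 3*76316 = 1647128
a(10) = -4*1647128 + 3*(-354545) = -7652147
a(11) = -4*(-7652147) + 3*1647128 = 35549972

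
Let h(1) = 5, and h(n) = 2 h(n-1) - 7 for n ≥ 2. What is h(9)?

-505

h(2) = 2*5 - 7 = 3
h(3) = 2*3 - 7 = -1
h(4) = 2*(-1) - 7 = -9
h(5) = 2*(-9) - 7 = -25
h(6) = 2*(-25) - 7 = -57
h(7) = 2*(-57) - 7 = -121
h(8) = 2*(-121) - 7 = -249
h(9) = 2*(-249) - 7 = -505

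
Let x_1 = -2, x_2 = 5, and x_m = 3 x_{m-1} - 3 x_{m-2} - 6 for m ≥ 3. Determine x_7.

x_3 = 3·5 - 3·(-2) - 6 = 15
x_4 = 3·15 - 3·5 - 6 = 24
x_5 = 3·24 - 3·15 - 6 = 21
x_6 = 3·21 - 3·24 - 6 = -15
x_7 = 3·(-15) - 3·21 - 6 = -114

-114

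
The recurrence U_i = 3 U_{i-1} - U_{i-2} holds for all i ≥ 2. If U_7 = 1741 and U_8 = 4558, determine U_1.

Rearranging, U_{i-2} = -(U_i - 3 U_{i-1}).
U_6 = -(4558 - 3*1741) = 665
U_5 = -(1741 - 3*665) = 254
U_4 = -(665 - 3*254) = 97
U_3 = -(254 - 3*97) = 37
U_2 = -(97 - 3*37) = 14
U_1 = -(37 - 3*14) = 5

5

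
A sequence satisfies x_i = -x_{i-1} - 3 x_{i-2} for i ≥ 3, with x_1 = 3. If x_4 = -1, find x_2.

Let x_2 = z.
x_3 = -9 - z
x_4 = 9 - 2z
So 9 - 2z = -1, giving z = 5.

5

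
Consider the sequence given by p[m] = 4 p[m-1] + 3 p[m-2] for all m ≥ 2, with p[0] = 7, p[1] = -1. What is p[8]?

p[2] = 4*(-1) + 3*7 = 17
p[3] = 4*17 + 3*(-1) = 65
p[4] = 4*65 + 3*17 = 311
p[5] = 4*311 + 3*65 = 1439
p[6] = 4*1439 + 3*311 = 6689
p[7] = 4*6689 + 3*1439 = 31073
p[8] = 4*31073 + 3*6689 = 144359

144359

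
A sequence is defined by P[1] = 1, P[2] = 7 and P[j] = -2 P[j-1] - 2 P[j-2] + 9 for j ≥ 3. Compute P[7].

37

P[3] = -2*7 - 2*1 + 9 = -7
P[4] = -2*(-7) - 2*7 + 9 = 9
P[5] = -2*9 - 2*(-7) + 9 = 5
P[6] = -2*5 - 2*9 + 9 = -19
P[7] = -2*(-19) - 2*5 + 9 = 37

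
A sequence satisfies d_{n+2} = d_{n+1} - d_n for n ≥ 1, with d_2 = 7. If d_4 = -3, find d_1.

Let d_1 = v.
d_3 = 7 - v
d_4 = -v
So -v = -3, giving v = 3.

3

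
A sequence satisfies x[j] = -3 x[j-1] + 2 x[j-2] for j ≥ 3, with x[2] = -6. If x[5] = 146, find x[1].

Let x[1] = y.
x[3] = 18 + 2y
x[4] = -66 - 6y
x[5] = 234 + 22y
So 234 + 22y = 146, giving y = -4.

-4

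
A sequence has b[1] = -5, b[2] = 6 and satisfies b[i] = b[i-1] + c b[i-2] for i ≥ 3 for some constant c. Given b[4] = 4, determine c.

b[3] = 6 - 5c
b[4] = 6 + c
So 6 + c = 4, giving c = -2.

-2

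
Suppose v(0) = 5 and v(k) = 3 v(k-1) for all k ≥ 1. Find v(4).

405

v(1) = 3*5 = 15
v(2) = 3*15 = 45
v(3) = 3*45 = 135
v(4) = 3*135 = 405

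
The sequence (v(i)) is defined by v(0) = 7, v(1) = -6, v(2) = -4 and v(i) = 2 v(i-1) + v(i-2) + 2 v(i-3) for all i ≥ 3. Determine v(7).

v(3) = 2·(-4) + (-6) + 2·7 = 0
v(4) = 2·0 + (-4) + 2·(-6) = -16
v(5) = 2·(-16) + 0 + 2·(-4) = -40
v(6) = 2·(-40) + (-16) + 2·0 = -96
v(7) = 2·(-96) + (-40) + 2·(-16) = -264

-264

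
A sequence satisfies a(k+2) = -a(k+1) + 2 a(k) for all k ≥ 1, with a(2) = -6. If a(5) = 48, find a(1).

3

Let a(1) = y.
a(3) = 6 + 2y
a(4) = -18 - 2y
a(5) = 30 + 6y
So 30 + 6y = 48, giving y = 3.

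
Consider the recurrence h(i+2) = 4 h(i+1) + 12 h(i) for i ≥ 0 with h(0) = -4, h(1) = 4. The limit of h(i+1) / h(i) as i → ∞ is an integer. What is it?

The characteristic equation is r^2 - 4r - 12 = 0, which factors as (r - 6)(r + 2) = 0.
So the roots are 6 and -2. Since |6| > |-2| and the coefficient of 6^i is non-zero, the ratio tends to 6.

6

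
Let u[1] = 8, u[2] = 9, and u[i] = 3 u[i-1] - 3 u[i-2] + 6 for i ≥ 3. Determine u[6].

-21

u[3] = 3*9 - 3*8 + 6 = 9
u[4] = 3*9 - 3*9 + 6 = 6
u[5] = 3*6 - 3*9 + 6 = -3
u[6] = 3*(-3) - 3*6 + 6 = -21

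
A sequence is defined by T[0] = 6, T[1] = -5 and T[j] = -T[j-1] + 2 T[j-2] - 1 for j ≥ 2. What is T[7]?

T[2] = -(-5) + 2(6) - 1 = 16
T[3] = -16 + 2(-5) - 1 = -27
T[4] = -(-27) + 2(16) - 1 = 58
T[5] = -58 + 2(-27) - 1 = -113
T[6] = -(-113) + 2(58) - 1 = 228
T[7] = -228 + 2(-113) - 1 = -455

-455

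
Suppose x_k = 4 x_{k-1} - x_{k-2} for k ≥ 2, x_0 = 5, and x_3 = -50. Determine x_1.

Let x_1 = w.
x_2 = -5 + 4w
x_3 = -20 + 15w
So -20 + 15w = -50, giving w = -2.

-2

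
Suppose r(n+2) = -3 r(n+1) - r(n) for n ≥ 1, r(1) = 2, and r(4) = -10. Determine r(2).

-2

Let r(2) = v.
r(3) = -2 - 3v
r(4) = 6 + 8v
So 6 + 8v = -10, giving v = -2.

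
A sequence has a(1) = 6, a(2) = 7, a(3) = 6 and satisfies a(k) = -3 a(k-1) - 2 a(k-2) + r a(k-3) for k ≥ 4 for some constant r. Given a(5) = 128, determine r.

a(4) = -32 + 6r
a(5) = 84 - 11r
So 84 - 11r = 128, giving r = -4.

-4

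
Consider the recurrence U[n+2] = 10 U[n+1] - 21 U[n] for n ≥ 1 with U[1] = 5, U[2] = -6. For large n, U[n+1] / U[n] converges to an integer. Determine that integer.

The characteristic equation is r^2 - 10r + 21 = 0, which factors as (r - 7)(r - 3) = 0.
So the roots are 7 and 3. Since |7| > |3| and the coefficient of 7^n is non-zero, the ratio tends to 7.

7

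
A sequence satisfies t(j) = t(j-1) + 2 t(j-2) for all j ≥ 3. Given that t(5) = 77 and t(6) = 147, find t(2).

Rearranging, t(j-2) = (t(j) - t(j-1)) / 2.
t(4) = (147 - 77) / 2 = 70/2 = 35
t(3) = (77 - 35) / 2 = 42/2 = 21
t(2) = (35 - 21) / 2 = 14/2 = 7

7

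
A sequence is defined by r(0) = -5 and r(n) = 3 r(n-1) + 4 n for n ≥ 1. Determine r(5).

r(1) = 3·(-5) + 4 = -11
r(2) = 3·(-11) + 8 = -25
r(3) = 3·(-25) + 12 = -63
r(4) = 3·(-63) + 16 = -173
r(5) = 3·(-173) + 20 = -499

-499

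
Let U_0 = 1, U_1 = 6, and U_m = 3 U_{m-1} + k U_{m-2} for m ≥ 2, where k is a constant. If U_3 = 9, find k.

U_2 = 18 + k
U_3 = 54 + 9k
So 54 + 9k = 9, giving k = -5.

-5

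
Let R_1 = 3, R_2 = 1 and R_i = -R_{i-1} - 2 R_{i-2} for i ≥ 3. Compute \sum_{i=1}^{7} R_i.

R_3 = -1 - 2(3) = -7
R_4 = -(-7) - 2(1) = 5
R_5 = -5 - 2(-7) = 9
R_6 = -9 - 2(5) = -19
R_7 = -(-19) - 2(9) = 1
Sum = 3 + 1 + (-7) + 5 + 9 + (-19) + 1 = -7

-7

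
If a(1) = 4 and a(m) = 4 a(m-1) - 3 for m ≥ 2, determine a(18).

The fixed point is -3/(1 - 4) = 1, so a(m) - 1 = 4(a(m-1) - 1).
Hence a(m) = 3·4^{m-1} + 1.
a(18) = 3·4^{17} + 1 = 3·17179869184 + 1 = 51539607553.

51539607553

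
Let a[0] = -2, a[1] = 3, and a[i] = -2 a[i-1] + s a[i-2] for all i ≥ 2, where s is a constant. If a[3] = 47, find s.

5

a[2] = -6 - 2s
a[3] = 12 + 7s
So 12 + 7s = 47, giving s = 5.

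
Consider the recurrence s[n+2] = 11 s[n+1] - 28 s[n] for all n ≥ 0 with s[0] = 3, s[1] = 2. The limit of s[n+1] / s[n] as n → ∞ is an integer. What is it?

7

The characteristic equation is r^2 - 11r + 28 = 0, which factors as (r - 7)(r - 4) = 0.
So the roots are 7 and 4. Since |7| > |4| and the coefficient of 7^n is non-zero, the ratio tends to 7.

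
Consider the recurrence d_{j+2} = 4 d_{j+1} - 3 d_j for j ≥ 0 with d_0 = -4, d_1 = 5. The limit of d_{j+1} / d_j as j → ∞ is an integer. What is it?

3

The characteristic equation is r^2 - 4r + 3 = 0, which factors as (r - 3)(r - 1) = 0.
So the roots are 3 and 1. Since |3| > |1| and the coefficient of 3^j is non-zero, the ratio tends to 3.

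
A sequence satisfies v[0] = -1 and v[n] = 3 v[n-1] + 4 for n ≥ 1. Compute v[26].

2541865828327

The fixed point is 4/(1 - 3) = -2, so v[n] + 2 = 3(v[n-1] + 2).
Hence v[n] = 1·3^n - 2.
v[26] = 1·3^{26} - 2 = 1·2541865828329 - 2 = 2541865828327.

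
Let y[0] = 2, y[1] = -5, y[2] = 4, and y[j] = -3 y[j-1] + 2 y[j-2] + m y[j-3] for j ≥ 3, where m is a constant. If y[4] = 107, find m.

y[3] = -22 + 2m
y[4] = 74 - 11m
So 74 - 11m = 107, giving m = -3.

-3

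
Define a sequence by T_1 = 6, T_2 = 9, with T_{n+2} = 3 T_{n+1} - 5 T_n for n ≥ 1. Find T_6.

-171

T_3 = 3·9 - 5·6 = -3
T_4 = 3·(-3) - 5·9 = -54
T_5 = 3·(-54) - 5·(-3) = -147
T_6 = 3·(-147) - 5·(-54) = -171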